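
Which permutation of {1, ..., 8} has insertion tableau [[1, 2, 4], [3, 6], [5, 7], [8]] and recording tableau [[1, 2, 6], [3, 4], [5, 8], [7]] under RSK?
Reverse the RSK construction: for i from n down to 1, find the cell of Q containing i, remove the entry at that cell from P, and reverse-bump it up through P; the value ejected from row 1 is w(i).

Step i=8: Q has 8 at row 3, column 2; remove 7 from row 3 of P and reverse-bump: 7 enters row 2 and ejects 6; 6 enters row 1 and ejects 4. So w(8) = 4. P is now [[1, 2, 6], [3, 7], [5], [8]].
Step i=7: Q has 7 at row 4, column 1; remove 8 from row 4 of P and reverse-bump: 8 enters row 3 and ejects 5; 5 enters row 2 and ejects 3; 3 enters row 1 and ejects 2. So w(7) = 2. P is now [[1, 3, 6], [5, 7], [8]].
Step i=6: Q has 6 at row 1, column 3; remove that cell from P, ejecting 6. So w(6) = 6. P is now [[1, 3], [5, 7], [8]].
Step i=5: Q has 5 at row 3, column 1; remove 8 from row 3 of P and reverse-bump: 8 enters row 2 and ejects 7; 7 enters row 1 and ejects 3. So w(5) = 3. P is now [[1, 7], [5, 8]].
Step i=4: Q has 4 at row 2, column 2; remove 8 from row 2 of P and reverse-bump: 8 enters row 1 and ejects 7. So w(4) = 7. P is now [[1, 8], [5]].
Step i=3: Q has 3 at row 2, column 1; remove 5 from row 2 of P and reverse-bump: 5 enters row 1 and ejects 1. So w(3) = 1. P is now [[5, 8]].
Step i=2: Q has 2 at row 1, column 2; remove that cell from P, ejecting 8. So w(2) = 8. P is now [[5]].
Step i=1: Q has 1 at row 1, column 1; remove that cell from P, ejecting 5. So w(1) = 5. P is now [].

So w = 5 8 1 7 3 6 2 4.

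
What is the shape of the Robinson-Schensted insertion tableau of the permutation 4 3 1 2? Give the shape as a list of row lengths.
Row-insert each entry into an empty tableau.

After inserting 4: P = [[4]].
After inserting 3: P = [[3], [4]].
After inserting 1: P = [[1], [3], [4]].
After inserting 2: P = [[1, 2], [3], [4]].

The final insertion tableau P = [[1, 2], [3], [4]] has shape [2, 1, 1].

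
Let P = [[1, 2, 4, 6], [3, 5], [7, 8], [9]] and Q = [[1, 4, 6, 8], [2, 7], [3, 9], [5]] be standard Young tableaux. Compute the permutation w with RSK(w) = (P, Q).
9 7 1 3 2 8 5 6 4

Reverse the RSK construction: for i from n down to 1, find the cell of Q containing i, remove the entry at that cell from P, and reverse-bump it up through P; the value ejected from row 1 is w(i).

Step i=9: Q has 9 at row 3, column 2; remove 8 from row 3 of P and reverse-bump: 8 enters row 2 and ejects 5; 5 enters row 1 and ejects 4. So w(9) = 4. P is now [[1, 2, 5, 6], [3, 8], [7], [9]].
Step i=8: Q has 8 at row 1, column 4; remove that cell from P, ejecting 6. So w(8) = 6. P is now [[1, 2, 5], [3, 8], [7], [9]].
Step i=7: Q has 7 at row 2, column 2; remove 8 from row 2 of P and reverse-bump: 8 enters row 1 and ejects 5. So w(7) = 5. P is now [[1, 2, 8], [3], [7], [9]].
Step i=6: Q has 6 at row 1, column 3; remove that cell from P, ejecting 8. So w(6) = 8. P is now [[1, 2], [3], [7], [9]].
Step i=5: Q has 5 at row 4, column 1; remove 9 from row 4 of P and reverse-bump: 9 enters row 3 and ejects 7; 7 enters row 2 and ejects 3; 3 enters row 1 and ejects 2. So w(5) = 2. P is now [[1, 3], [7], [9]].
Step i=4: Q has 4 at row 1, column 2; remove that cell from P, ejecting 3. So w(4) = 3. P is now [[1], [7], [9]].
Step i=3: Q has 3 at row 3, column 1; remove 9 from row 3 of P and reverse-bump: 9 enters row 2 and ejects 7; 7 enters row 1 and ejects 1. So w(3) = 1. P is now [[7], [9]].
Step i=2: Q has 2 at row 2, column 1; remove 9 from row 2 of P and reverse-bump: 9 enters row 1 and ejects 7. So w(2) = 7. P is now [[9]].
Step i=1: Q has 1 at row 1, column 1; remove that cell from P, ejecting 9. So w(1) = 9. P is now [].

So w = 9 7 1 3 2 8 5 6 4.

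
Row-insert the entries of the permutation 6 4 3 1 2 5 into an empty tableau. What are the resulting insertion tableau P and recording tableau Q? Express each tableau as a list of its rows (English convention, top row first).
P = [[1, 2, 5], [3], [4], [6]], Q = [[1, 5, 6], [2], [3], [4]]

Insert each entry of the permutation into P by Schensted row insertion, recording in Q the position of each new cell.

Insert 6: appended to row 1. P = [[6]], Q = [[1]].
Insert 4: 4 bumps 6 from row 1; 6 starts row 2. P = [[4], [6]], Q = [[1], [2]].
Insert 3: 3 bumps 4 from row 1; 4 bumps 6 from row 2; 6 starts row 3. P = [[3], [4], [6]], Q = [[1], [2], [3]].
Insert 1: 1 bumps 3 from row 1; 3 bumps 4 from row 2; 4 bumps 6 from row 3; 6 starts row 4. P = [[1], [3], [4], [6]], Q = [[1], [2], [3], [4]].
Insert 2: appended to row 1. P = [[1, 2], [3], [4], [6]], Q = [[1, 5], [2], [3], [4]].
Insert 5: appended to row 1. P = [[1, 2, 5], [3], [4], [6]], Q = [[1, 5, 6], [2], [3], [4]].

So P = [[1, 2, 5], [3], [4], [6]], Q = [[1, 5, 6], [2], [3], [4]].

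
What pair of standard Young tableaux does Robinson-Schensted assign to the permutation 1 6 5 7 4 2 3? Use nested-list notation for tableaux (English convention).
Insert each entry of the permutation into P by Schensted row insertion, recording in Q the position of each new cell.

Insert 1: appended to row 1. P = [[1]].
Insert 6: appended to row 1. P = [[1, 6]].
Insert 5: 5 bumps 6 from row 1; 6 starts row 2. P = [[1, 5], [6]].
Insert 7: appended to row 1. P = [[1, 5, 7], [6]].
Insert 4: 4 bumps 5 from row 1; 5 bumps 6 from row 2; 6 starts row 3. P = [[1, 4, 7], [5], [6]].
Insert 2: 2 bumps 4 from row 1; 4 bumps 5 from row 2; 5 bumps 6 from row 3; 6 starts row 4. P = [[1, 2, 7], [4], [5], [6]].
Insert 3: 3 bumps 7 from row 1; 7 appends to row 2. P = [[1, 2, 3], [4, 7], [5], [6]].

So P = [[1, 2, 3], [4, 7], [5], [6]], Q = [[1, 2, 4], [3, 7], [5], [6]].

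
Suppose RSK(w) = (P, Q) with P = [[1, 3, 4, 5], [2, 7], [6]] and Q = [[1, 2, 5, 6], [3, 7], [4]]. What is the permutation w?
2 6 3 1 4 7 5

Reverse the RSK construction: for i from n down to 1, find the cell of Q containing i, remove the entry at that cell from P, and reverse-bump it up through P; the value ejected from row 1 is w(i).

Step i=7: Q has 7 at row 2, column 2; remove 7 from row 2 of P and reverse-bump: 7 enters row 1 and ejects 5. So w(7) = 5. P is now [[1, 3, 4, 7], [2], [6]].
Step i=6: Q has 6 at row 1, column 4; remove that cell from P, ejecting 7. So w(6) = 7. P is now [[1, 3, 4], [2], [6]].
Step i=5: Q has 5 at row 1, column 3; remove that cell from P, ejecting 4. So w(5) = 4. P is now [[1, 3], [2], [6]].
Step i=4: Q has 4 at row 3, column 1; remove 6 from row 3 of P and reverse-bump: 6 enters row 2 and ejects 2; 2 enters row 1 and ejects 1. So w(4) = 1. P is now [[2, 3], [6]].
Step i=3: Q has 3 at row 2, column 1; remove 6 from row 2 of P and reverse-bump: 6 enters row 1 and ejects 3. So w(3) = 3. P is now [[2, 6]].
Step i=2: Q has 2 at row 1, column 2; remove that cell from P, ejecting 6. So w(2) = 6. P is now [[2]].
Step i=1: Q has 1 at row 1, column 1; remove that cell from P, ejecting 2. So w(1) = 2. P is now [].

So w = 2 6 3 1 4 7 5.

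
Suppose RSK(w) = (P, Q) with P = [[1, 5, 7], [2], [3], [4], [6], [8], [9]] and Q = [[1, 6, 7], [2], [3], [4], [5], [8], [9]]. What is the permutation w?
Reverse RSK: for i = n, n-1, ..., 1, locate i in Q, remove the corresponding corner cell from P, and reverse-bump its entry up through P; the value ejected from row 1 is w(i).

So w = 9 8 6 4 3 5 7 2 1.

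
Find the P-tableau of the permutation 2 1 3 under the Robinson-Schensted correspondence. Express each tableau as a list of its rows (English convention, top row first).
After inserting 2: P = [[2]].
After inserting 1: P = [[1], [2]].
After inserting 3: P = [[1, 3], [2]].

So P = [[1, 3], [2]].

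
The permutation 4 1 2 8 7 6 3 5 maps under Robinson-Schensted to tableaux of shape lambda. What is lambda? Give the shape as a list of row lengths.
Row-insert each entry into an empty tableau.

After inserting 4: P = [[4]].
After inserting 1: P = [[1], [4]].
After inserting 2: P = [[1, 2], [4]].
After inserting 8: P = [[1, 2, 8], [4]].
After inserting 7: P = [[1, 2, 7], [4, 8]].
After inserting 6: P = [[1, 2, 6], [4, 7], [8]].
After inserting 3: P = [[1, 2, 3], [4, 6], [7], [8]].
After inserting 5: P = [[1, 2, 3, 5], [4, 6], [7], [8]].

The final insertion tableau P = [[1, 2, 3, 5], [4, 6], [7], [8]] has shape [4, 2, 1, 1].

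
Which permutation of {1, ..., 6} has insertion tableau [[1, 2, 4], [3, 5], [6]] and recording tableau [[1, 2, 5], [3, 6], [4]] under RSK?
1 6 3 2 5 4

Reverse the RSK construction: for i from n down to 1, find the cell of Q containing i, remove the entry at that cell from P, and reverse-bump it up through P; the value ejected from row 1 is w(i).

Step i=6: Q has 6 at row 2, column 2; remove 5 from row 2 of P and reverse-bump: 5 enters row 1 and ejects 4. So w(6) = 4. P is now [[1, 2, 5], [3], [6]].
Step i=5: Q has 5 at row 1, column 3; remove that cell from P, ejecting 5. So w(5) = 5. P is now [[1, 2], [3], [6]].
Step i=4: Q has 4 at row 3, column 1; remove 6 from row 3 of P and reverse-bump: 6 enters row 2 and ejects 3; 3 enters row 1 and ejects 2. So w(4) = 2. P is now [[1, 3], [6]].
Step i=3: Q has 3 at row 2, column 1; remove 6 from row 2 of P and reverse-bump: 6 enters row 1 and ejects 3. So w(3) = 3. P is now [[1, 6]].
Step i=2: Q has 2 at row 1, column 2; remove that cell from P, ejecting 6. So w(2) = 6. P is now [[1]].
Step i=1: Q has 1 at row 1, column 1; remove that cell from P, ejecting 1. So w(1) = 1. P is now [].

So w = 1 6 3 2 5 4.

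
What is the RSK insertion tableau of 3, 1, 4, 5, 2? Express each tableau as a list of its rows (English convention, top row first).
P = [[1, 2, 5], [3, 4]]

Insert 3: appended to row 1. P = [[3]].
Insert 1: 1 bumps 3 from row 1; 3 starts row 2. P = [[1], [3]].
Insert 4: appended to row 1. P = [[1, 4], [3]].
Insert 5: appended to row 1. P = [[1, 4, 5], [3]].
Insert 2: 2 bumps 4 from row 1; 4 appends to row 2. P = [[1, 2, 5], [3, 4]].

So P = [[1, 2, 5], [3, 4]].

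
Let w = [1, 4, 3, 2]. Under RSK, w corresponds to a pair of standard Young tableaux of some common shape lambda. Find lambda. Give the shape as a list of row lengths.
[2, 1, 1]

Row-insert each entry into an empty tableau.

After inserting 1: P = [[1]].
After inserting 4: P = [[1, 4]].
After inserting 3: P = [[1, 3], [4]].
After inserting 2: P = [[1, 2], [3], [4]].

The final insertion tableau P = [[1, 2], [3], [4]] has shape [2, 1, 1].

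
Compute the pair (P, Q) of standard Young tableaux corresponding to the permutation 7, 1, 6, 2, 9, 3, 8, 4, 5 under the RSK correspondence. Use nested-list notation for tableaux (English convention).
P = [[1, 2, 3, 4, 5], [6, 8], [7, 9]], Q = [[1, 3, 5, 7, 9], [2, 6], [4, 8]]

Insert each entry of the permutation into P by Schensted row insertion, recording in Q the position of each new cell.

Insert 7: appended to row 1. P = [[7]].
Insert 1: 1 bumps 7 from row 1; 7 starts row 2. P = [[1], [7]].
Insert 6: appended to row 1. P = [[1, 6], [7]].
Insert 2: 2 bumps 6 from row 1; 6 bumps 7 from row 2; 7 starts row 3. P = [[1, 2], [6], [7]].
Insert 9: appended to row 1. P = [[1, 2, 9], [6], [7]].
Insert 3: 3 bumps 9 from row 1; 9 appends to row 2. P = [[1, 2, 3], [6, 9], [7]].
Insert 8: appended to row 1. P = [[1, 2, 3, 8], [6, 9], [7]].
Insert 4: 4 bumps 8 from row 1; 8 bumps 9 from row 2; 9 appends to row 3. P = [[1, 2, 3, 4], [6, 8], [7, 9]].
Insert 5: appended to row 1. P = [[1, 2, 3, 4, 5], [6, 8], [7, 9]].

So P = [[1, 2, 3, 4, 5], [6, 8], [7, 9]], Q = [[1, 3, 5, 7, 9], [2, 6], [4, 8]].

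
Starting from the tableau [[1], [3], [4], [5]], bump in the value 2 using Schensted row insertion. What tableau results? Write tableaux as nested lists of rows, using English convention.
[[1, 2], [3], [4], [5]]

2 is larger than every entry of row 1, so it is appended to row 1. The new tableau is [[1, 2], [3], [4], [5]].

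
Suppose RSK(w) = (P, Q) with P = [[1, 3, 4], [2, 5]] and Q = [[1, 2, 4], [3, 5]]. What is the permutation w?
2 3 1 5 4

Reverse RSK: for i = n, n-1, ..., 1, locate i in Q, remove the corresponding corner cell from P, and reverse-bump its entry up through P; the value ejected from row 1 is w(i).

So w = 2 3 1 5 4.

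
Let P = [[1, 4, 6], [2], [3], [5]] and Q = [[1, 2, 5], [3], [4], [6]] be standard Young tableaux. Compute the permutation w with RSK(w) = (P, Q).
3 5 4 2 6 1

Reverse RSK: for i = n, n-1, ..., 1, locate i in Q, remove the corresponding corner cell from P, and reverse-bump its entry up through P; the value ejected from row 1 is w(i).

So w = 3 5 4 2 6 1.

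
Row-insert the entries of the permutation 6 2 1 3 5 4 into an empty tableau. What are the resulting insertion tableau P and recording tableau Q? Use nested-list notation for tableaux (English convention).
Insert each entry of the permutation into P by Schensted row insertion, recording in Q the position of each new cell.

Insert 6: appended to row 1. P = [[6]].
Insert 2: 2 bumps 6 from row 1; 6 starts row 2. P = [[2], [6]].
Insert 1: 1 bumps 2 from row 1; 2 bumps 6 from row 2; 6 starts row 3. P = [[1], [2], [6]].
Insert 3: appended to row 1. P = [[1, 3], [2], [6]].
Insert 5: appended to row 1. P = [[1, 3, 5], [2], [6]].
Insert 4: 4 bumps 5 from row 1; 5 appends to row 2. P = [[1, 3, 4], [2, 5], [6]].

So P = [[1, 3, 4], [2, 5], [6]], Q = [[1, 4, 5], [2, 6], [3]].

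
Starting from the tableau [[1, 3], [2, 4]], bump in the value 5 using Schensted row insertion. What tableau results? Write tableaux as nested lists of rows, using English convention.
5 is larger than every entry of row 1, so it is appended to row 1. The new tableau is [[1, 3, 5], [2, 4]].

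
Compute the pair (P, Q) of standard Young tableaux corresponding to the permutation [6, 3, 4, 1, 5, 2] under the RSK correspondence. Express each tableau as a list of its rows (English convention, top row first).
Insert each entry of the permutation into P by Schensted row insertion, recording in Q the position of each new cell.

Insert 6: appended to row 1. P = [[6]].
Insert 3: 3 bumps 6 from row 1; 6 starts row 2. P = [[3], [6]].
Insert 4: appended to row 1. P = [[3, 4], [6]].
Insert 1: 1 bumps 3 from row 1; 3 bumps 6 from row 2; 6 starts row 3. P = [[1, 4], [3], [6]].
Insert 5: appended to row 1. P = [[1, 4, 5], [3], [6]].
Insert 2: 2 bumps 4 from row 1; 4 appends to row 2. P = [[1, 2, 5], [3, 4], [6]].

So P = [[1, 2, 5], [3, 4], [6]], Q = [[1, 3, 5], [2, 6], [4]].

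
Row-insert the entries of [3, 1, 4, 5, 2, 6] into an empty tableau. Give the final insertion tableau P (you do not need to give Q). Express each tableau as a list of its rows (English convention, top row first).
Insert 3: appended to row 1. P = [[3]].
Insert 1: 1 bumps 3 from row 1; 3 starts row 2. P = [[1], [3]].
Insert 4: appended to row 1. P = [[1, 4], [3]].
Insert 5: appended to row 1. P = [[1, 4, 5], [3]].
Insert 2: 2 bumps 4 from row 1; 4 appends to row 2. P = [[1, 2, 5], [3, 4]].
Insert 6: appended to row 1. P = [[1, 2, 5, 6], [3, 4]].

So P = [[1, 2, 5, 6], [3, 4]].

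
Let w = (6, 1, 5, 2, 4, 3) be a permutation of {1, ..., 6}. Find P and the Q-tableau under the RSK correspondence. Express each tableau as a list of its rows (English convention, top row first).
Insert each entry of the permutation into P by Schensted row insertion, recording in Q the position of each new cell.

Insert 6: appended to row 1. P = [[6]], Q = [[1]].
Insert 1: 1 bumps 6 from row 1; 6 starts row 2. P = [[1], [6]], Q = [[1], [2]].
Insert 5: appended to row 1. P = [[1, 5], [6]], Q = [[1, 3], [2]].
Insert 2: 2 bumps 5 from row 1; 5 bumps 6 from row 2; 6 starts row 3. P = [[1, 2], [5], [6]], Q = [[1, 3], [2], [4]].
Insert 4: appended to row 1. P = [[1, 2, 4], [5], [6]], Q = [[1, 3, 5], [2], [4]].
Insert 3: 3 bumps 4 from row 1; 4 bumps 5 from row 2; 5 bumps 6 from row 3; 6 starts row 4. P = [[1, 2, 3], [4], [5], [6]], Q = [[1, 3, 5], [2], [4], [6]].

So P = [[1, 2, 3], [4], [5], [6]], Q = [[1, 3, 5], [2], [4], [6]].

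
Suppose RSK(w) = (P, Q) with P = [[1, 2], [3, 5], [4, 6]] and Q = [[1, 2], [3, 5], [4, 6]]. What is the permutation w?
4 6 3 1 5 2

Reverse RSK: for i = n, n-1, ..., 1, locate i in Q, remove the corresponding corner cell from P, and reverse-bump its entry up through P; the value ejected from row 1 is w(i).

So w = 4 6 3 1 5 2.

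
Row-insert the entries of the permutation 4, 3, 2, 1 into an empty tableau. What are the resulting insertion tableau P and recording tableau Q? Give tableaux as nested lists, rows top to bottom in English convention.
P = [[1], [2], [3], [4]], Q = [[1], [2], [3], [4]]

Insert each entry of the permutation into P by Schensted row insertion, recording in Q the position of each new cell.

Insert 4: appended to row 1. P = [[4]].
Insert 3: 3 bumps 4 from row 1; 4 starts row 2. P = [[3], [4]].
Insert 2: 2 bumps 3 from row 1; 3 bumps 4 from row 2; 4 starts row 3. P = [[2], [3], [4]].
Insert 1: 1 bumps 2 from row 1; 2 bumps 3 from row 2; 3 bumps 4 from row 3; 4 starts row 4. P = [[1], [2], [3], [4]].

So P = [[1], [2], [3], [4]], Q = [[1], [2], [3], [4]].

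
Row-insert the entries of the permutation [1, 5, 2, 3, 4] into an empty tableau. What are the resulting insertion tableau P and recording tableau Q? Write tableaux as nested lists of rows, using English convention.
P = [[1, 2, 3, 4], [5]], Q = [[1, 2, 4, 5], [3]]

Insert each entry of the permutation into P by Schensted row insertion, recording in Q the position of each new cell.

Insert 1: appended to row 1. P = [[1]], Q = [[1]].
Insert 5: appended to row 1. P = [[1, 5]], Q = [[1, 2]].
Insert 2: 2 bumps 5 from row 1; 5 starts row 2. P = [[1, 2], [5]], Q = [[1, 2], [3]].
Insert 3: appended to row 1. P = [[1, 2, 3], [5]], Q = [[1, 2, 4], [3]].
Insert 4: appended to row 1. P = [[1, 2, 3, 4], [5]], Q = [[1, 2, 4, 5], [3]].

So P = [[1, 2, 3, 4], [5]], Q = [[1, 2, 4, 5], [3]].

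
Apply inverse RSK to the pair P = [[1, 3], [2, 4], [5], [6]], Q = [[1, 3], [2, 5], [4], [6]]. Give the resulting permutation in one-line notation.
6 2 5 1 4 3

Reverse RSK: for i = n, n-1, ..., 1, locate i in Q, remove the corresponding corner cell from P, and reverse-bump its entry up through P; the value ejected from row 1 is w(i).

So w = 6 2 5 1 4 3.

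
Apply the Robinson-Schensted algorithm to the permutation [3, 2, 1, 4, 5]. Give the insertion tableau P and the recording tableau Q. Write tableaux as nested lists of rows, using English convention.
Insert each entry of the permutation into P by Schensted row insertion, recording in Q the position of each new cell.

After inserting 3: P = [[3]].
After inserting 2: P = [[2], [3]].
After inserting 1: P = [[1], [2], [3]].
After inserting 4: P = [[1, 4], [2], [3]].
After inserting 5: P = [[1, 4, 5], [2], [3]].

So P = [[1, 4, 5], [2], [3]], Q = [[1, 4, 5], [2], [3]].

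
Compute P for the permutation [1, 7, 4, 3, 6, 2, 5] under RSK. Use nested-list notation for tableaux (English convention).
P = [[1, 2, 5], [3, 6], [4], [7]]

Insert 1: appended to row 1. P = [[1]].
Insert 7: appended to row 1. P = [[1, 7]].
Insert 4: 4 bumps 7 from row 1; 7 starts row 2. P = [[1, 4], [7]].
Insert 3: 3 bumps 4 from row 1; 4 bumps 7 from row 2; 7 starts row 3. P = [[1, 3], [4], [7]].
Insert 6: appended to row 1. P = [[1, 3, 6], [4], [7]].
Insert 2: 2 bumps 3 from row 1; 3 bumps 4 from row 2; 4 bumps 7 from row 3; 7 starts row 4. P = [[1, 2, 6], [3], [4], [7]].
Insert 5: 5 bumps 6 from row 1; 6 appends to row 2. P = [[1, 2, 5], [3, 6], [4], [7]].

So P = [[1, 2, 5], [3, 6], [4], [7]].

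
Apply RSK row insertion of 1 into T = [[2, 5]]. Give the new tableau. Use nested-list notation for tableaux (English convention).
In row 1, 1 replaces 2 (the leftmost entry greater than 1); 2 is bumped to row 2. 2 starts a new row 2. The new tableau is [[1, 5], [2]].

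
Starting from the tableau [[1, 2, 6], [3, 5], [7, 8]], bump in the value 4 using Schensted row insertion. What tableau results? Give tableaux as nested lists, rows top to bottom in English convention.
In row 1, 4 replaces 6 (the leftmost entry greater than 4); 6 is bumped to row 2. 6 is appended to row 2. The new tableau is [[1, 2, 4], [3, 5, 6], [7, 8]].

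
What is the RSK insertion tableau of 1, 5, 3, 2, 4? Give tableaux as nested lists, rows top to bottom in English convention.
P = [[1, 2, 4], [3], [5]]

Insert 1: appended to row 1. P = [[1]].
Insert 5: appended to row 1. P = [[1, 5]].
Insert 3: 3 bumps 5 from row 1; 5 starts row 2. P = [[1, 3], [5]].
Insert 2: 2 bumps 3 from row 1; 3 bumps 5 from row 2; 5 starts row 3. P = [[1, 2], [3], [5]].
Insert 4: appended to row 1. P = [[1, 2, 4], [3], [5]].

So P = [[1, 2, 4], [3], [5]].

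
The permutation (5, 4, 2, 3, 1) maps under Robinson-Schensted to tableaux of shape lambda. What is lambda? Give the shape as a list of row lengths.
Row-insert each entry into an empty tableau.

After inserting 5: P = [[5]].
After inserting 4: P = [[4], [5]].
After inserting 2: P = [[2], [4], [5]].
After inserting 3: P = [[2, 3], [4], [5]].
After inserting 1: P = [[1, 3], [2], [4], [5]].

The final insertion tableau P = [[1, 3], [2], [4], [5]] has shape [2, 1, 1, 1].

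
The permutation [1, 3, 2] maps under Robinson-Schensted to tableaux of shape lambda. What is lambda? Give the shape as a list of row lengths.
[2, 1]

Row-insert each entry into an empty tableau.

After inserting 1: P = [[1]].
After inserting 3: P = [[1, 3]].
After inserting 2: P = [[1, 2], [3]].

The final insertion tableau P = [[1, 2], [3]] has shape [2, 1].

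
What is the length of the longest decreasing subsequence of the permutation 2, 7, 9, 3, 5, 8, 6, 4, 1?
5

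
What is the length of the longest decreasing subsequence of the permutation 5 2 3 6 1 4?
3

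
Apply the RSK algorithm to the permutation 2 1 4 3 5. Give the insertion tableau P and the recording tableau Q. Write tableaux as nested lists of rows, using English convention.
P = [[1, 3, 5], [2, 4]], Q = [[1, 3, 5], [2, 4]]

Insert each entry of the permutation into P by Schensted row insertion, recording in Q the position of each new cell.

Insert 2: appended to row 1. P = [[2]], Q = [[1]].
Insert 1: 1 bumps 2 from row 1; 2 starts row 2. P = [[1], [2]], Q = [[1], [2]].
Insert 4: appended to row 1. P = [[1, 4], [2]], Q = [[1, 3], [2]].
Insert 3: 3 bumps 4 from row 1; 4 appends to row 2. P = [[1, 3], [2, 4]], Q = [[1, 3], [2, 4]].
Insert 5: appended to row 1. P = [[1, 3, 5], [2, 4]], Q = [[1, 3, 5], [2, 4]].

So P = [[1, 3, 5], [2, 4]], Q = [[1, 3, 5], [2, 4]].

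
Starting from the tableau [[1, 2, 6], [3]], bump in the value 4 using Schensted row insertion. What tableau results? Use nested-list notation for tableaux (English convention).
[[1, 2, 4], [3, 6]]

In row 1, 4 replaces 6 (the leftmost entry greater than 4); 6 is bumped to row 2. 6 is appended to row 2. The new tableau is [[1, 2, 4], [3, 6]].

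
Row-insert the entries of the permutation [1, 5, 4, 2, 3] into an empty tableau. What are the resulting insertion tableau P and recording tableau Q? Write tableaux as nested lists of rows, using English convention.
P = [[1, 2, 3], [4], [5]], Q = [[1, 2, 5], [3], [4]]

Insert each entry of the permutation into P by Schensted row insertion, recording in Q the position of each new cell.

Insert 1: appended to row 1. P = [[1]], Q = [[1]].
Insert 5: appended to row 1. P = [[1, 5]], Q = [[1, 2]].
Insert 4: 4 bumps 5 from row 1; 5 starts row 2. P = [[1, 4], [5]], Q = [[1, 2], [3]].
Insert 2: 2 bumps 4 from row 1; 4 bumps 5 from row 2; 5 starts row 3. P = [[1, 2], [4], [5]], Q = [[1, 2], [3], [4]].
Insert 3: appended to row 1. P = [[1, 2, 3], [4], [5]], Q = [[1, 2, 5], [3], [4]].

So P = [[1, 2, 3], [4], [5]], Q = [[1, 2, 5], [3], [4]].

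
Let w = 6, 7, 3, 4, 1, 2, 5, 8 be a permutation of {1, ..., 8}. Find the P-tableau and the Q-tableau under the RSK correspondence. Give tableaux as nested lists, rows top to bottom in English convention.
P = [[1, 2, 5, 8], [3, 4], [6, 7]], Q = [[1, 2, 7, 8], [3, 4], [5, 6]]

Insert each entry of the permutation into P by Schensted row insertion, recording in Q the position of each new cell.

Insert 6: appended to row 1. P = [[6]], Q = [[1]].
Insert 7: appended to row 1. P = [[6, 7]], Q = [[1, 2]].
Insert 3: 3 bumps 6 from row 1; 6 starts row 2. P = [[3, 7], [6]], Q = [[1, 2], [3]].
Insert 4: 4 bumps 7 from row 1; 7 appends to row 2. P = [[3, 4], [6, 7]], Q = [[1, 2], [3, 4]].
Insert 1: 1 bumps 3 from row 1; 3 bumps 6 from row 2; 6 starts row 3. P = [[1, 4], [3, 7], [6]], Q = [[1, 2], [3, 4], [5]].
Insert 2: 2 bumps 4 from row 1; 4 bumps 7 from row 2; 7 appends to row 3. P = [[1, 2], [3, 4], [6, 7]], Q = [[1, 2], [3, 4], [5, 6]].
Insert 5: appended to row 1. P = [[1, 2, 5], [3, 4], [6, 7]], Q = [[1, 2, 7], [3, 4], [5, 6]].
Insert 8: appended to row 1. P = [[1, 2, 5, 8], [3, 4], [6, 7]], Q = [[1, 2, 7, 8], [3, 4], [5, 6]].

So P = [[1, 2, 5, 8], [3, 4], [6, 7]], Q = [[1, 2, 7, 8], [3, 4], [5, 6]].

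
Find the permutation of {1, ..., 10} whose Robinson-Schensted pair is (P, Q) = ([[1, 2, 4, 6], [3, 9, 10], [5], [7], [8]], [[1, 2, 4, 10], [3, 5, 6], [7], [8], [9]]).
8 9 1 10 3 7 5 4 2 6

Reverse RSK: for i = n, n-1, ..., 1, locate i in Q, remove the corresponding corner cell from P, and reverse-bump its entry up through P; the value ejected from row 1 is w(i).

So w = 8 9 1 10 3 7 5 4 2 6.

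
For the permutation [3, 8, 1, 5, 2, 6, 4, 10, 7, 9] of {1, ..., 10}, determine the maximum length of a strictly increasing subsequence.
5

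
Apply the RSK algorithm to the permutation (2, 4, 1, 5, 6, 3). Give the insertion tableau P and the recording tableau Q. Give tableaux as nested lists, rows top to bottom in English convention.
Insert each entry of the permutation into P by Schensted row insertion, recording in Q the position of each new cell.

Insert 2: appended to row 1. P = [[2]], Q = [[1]].
Insert 4: appended to row 1. P = [[2, 4]], Q = [[1, 2]].
Insert 1: 1 bumps 2 from row 1; 2 starts row 2. P = [[1, 4], [2]], Q = [[1, 2], [3]].
Insert 5: appended to row 1. P = [[1, 4, 5], [2]], Q = [[1, 2, 4], [3]].
Insert 6: appended to row 1. P = [[1, 4, 5, 6], [2]], Q = [[1, 2, 4, 5], [3]].
Insert 3: 3 bumps 4 from row 1; 4 appends to row 2. P = [[1, 3, 5, 6], [2, 4]], Q = [[1, 2, 4, 5], [3, 6]].

So P = [[1, 3, 5, 6], [2, 4]], Q = [[1, 2, 4, 5], [3, 6]].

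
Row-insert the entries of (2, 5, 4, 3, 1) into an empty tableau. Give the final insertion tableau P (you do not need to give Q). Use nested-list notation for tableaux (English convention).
P = [[1, 3], [2], [4], [5]]

Insert 2: appended to row 1. P = [[2]].
Insert 5: appended to row 1. P = [[2, 5]].
Insert 4: 4 bumps 5 from row 1; 5 starts row 2. P = [[2, 4], [5]].
Insert 3: 3 bumps 4 from row 1; 4 bumps 5 from row 2; 5 starts row 3. P = [[2, 3], [4], [5]].
Insert 1: 1 bumps 2 from row 1; 2 bumps 4 from row 2; 4 bumps 5 from row 3; 5 starts row 4. P = [[1, 3], [2], [4], [5]].

So P = [[1, 3], [2], [4], [5]].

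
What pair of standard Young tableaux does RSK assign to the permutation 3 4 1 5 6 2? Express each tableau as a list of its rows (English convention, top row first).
Insert each entry of the permutation into P by Schensted row insertion, recording in Q the position of each new cell.

After inserting 3: P = [[3]].
After inserting 4: P = [[3, 4]].
After inserting 1: P = [[1, 4], [3]].
After inserting 5: P = [[1, 4, 5], [3]].
After inserting 6: P = [[1, 4, 5, 6], [3]].
After inserting 2: P = [[1, 2, 5, 6], [3, 4]].

So P = [[1, 2, 5, 6], [3, 4]], Q = [[1, 2, 4, 5], [3, 6]].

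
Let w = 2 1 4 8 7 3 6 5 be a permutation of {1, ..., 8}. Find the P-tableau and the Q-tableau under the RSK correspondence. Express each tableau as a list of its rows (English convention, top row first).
P = [[1, 3, 5], [2, 4, 6], [7], [8]], Q = [[1, 3, 4], [2, 5, 7], [6], [8]]

Insert each entry of the permutation into P by Schensted row insertion, recording in Q the position of each new cell.

Insert 2: appended to row 1. P = [[2]].
Insert 1: 1 bumps 2 from row 1; 2 starts row 2. P = [[1], [2]].
Insert 4: appended to row 1. P = [[1, 4], [2]].
Insert 8: appended to row 1. P = [[1, 4, 8], [2]].
Insert 7: 7 bumps 8 from row 1; 8 appends to row 2. P = [[1, 4, 7], [2, 8]].
Insert 3: 3 bumps 4 from row 1; 4 bumps 8 from row 2; 8 starts row 3. P = [[1, 3, 7], [2, 4], [8]].
Insert 6: 6 bumps 7 from row 1; 7 appends to row 2. P = [[1, 3, 6], [2, 4, 7], [8]].
Insert 5: 5 bumps 6 from row 1; 6 bumps 7 from row 2; 7 bumps 8 from row 3; 8 starts row 4. P = [[1, 3, 5], [2, 4, 6], [7], [8]].

So P = [[1, 3, 5], [2, 4, 6], [7], [8]], Q = [[1, 3, 4], [2, 5, 7], [6], [8]].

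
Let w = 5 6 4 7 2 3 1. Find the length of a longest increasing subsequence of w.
3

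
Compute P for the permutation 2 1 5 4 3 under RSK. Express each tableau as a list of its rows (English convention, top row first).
Insert 2: appended to row 1. P = [[2]].
Insert 1: 1 bumps 2 from row 1; 2 starts row 2. P = [[1], [2]].
Insert 5: appended to row 1. P = [[1, 5], [2]].
Insert 4: 4 bumps 5 from row 1; 5 appends to row 2. P = [[1, 4], [2, 5]].
Insert 3: 3 bumps 4 from row 1; 4 bumps 5 from row 2; 5 starts row 3. P = [[1, 3], [2, 4], [5]].

So P = [[1, 3], [2, 4], [5]].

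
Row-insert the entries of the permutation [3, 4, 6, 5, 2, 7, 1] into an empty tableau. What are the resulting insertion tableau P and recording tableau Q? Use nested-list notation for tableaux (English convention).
Insert each entry of the permutation into P by Schensted row insertion, recording in Q the position of each new cell.

Insert 3: appended to row 1. P = [[3]].
Insert 4: appended to row 1. P = [[3, 4]].
Insert 6: appended to row 1. P = [[3, 4, 6]].
Insert 5: 5 bumps 6 from row 1; 6 starts row 2. P = [[3, 4, 5], [6]].
Insert 2: 2 bumps 3 from row 1; 3 bumps 6 from row 2; 6 starts row 3. P = [[2, 4, 5], [3], [6]].
Insert 7: appended to row 1. P = [[2, 4, 5, 7], [3], [6]].
Insert 1: 1 bumps 2 from row 1; 2 bumps 3 from row 2; 3 bumps 6 from row 3; 6 starts row 4. P = [[1, 4, 5, 7], [2], [3], [6]].

So P = [[1, 4, 5, 7], [2], [3], [6]], Q = [[1, 2, 3, 6], [4], [5], [7]].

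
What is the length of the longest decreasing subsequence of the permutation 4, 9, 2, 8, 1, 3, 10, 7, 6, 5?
5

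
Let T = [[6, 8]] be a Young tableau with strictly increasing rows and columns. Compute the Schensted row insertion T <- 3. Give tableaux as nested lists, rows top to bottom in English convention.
[[3, 8], [6]]

In row 1, 3 replaces 6 (the leftmost entry greater than 3); 6 is bumped to row 2. 6 starts a new row 2. The new tableau is [[3, 8], [6]].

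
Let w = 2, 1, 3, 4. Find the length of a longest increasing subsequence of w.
3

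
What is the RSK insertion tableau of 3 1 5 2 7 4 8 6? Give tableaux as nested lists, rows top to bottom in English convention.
P = [[1, 2, 4, 6], [3, 5, 7, 8]]

Insert 3: appended to row 1. P = [[3]].
Insert 1: 1 bumps 3 from row 1; 3 starts row 2. P = [[1], [3]].
Insert 5: appended to row 1. P = [[1, 5], [3]].
Insert 2: 2 bumps 5 from row 1; 5 appends to row 2. P = [[1, 2], [3, 5]].
Insert 7: appended to row 1. P = [[1, 2, 7], [3, 5]].
Insert 4: 4 bumps 7 from row 1; 7 appends to row 2. P = [[1, 2, 4], [3, 5, 7]].
Insert 8: appended to row 1. P = [[1, 2, 4, 8], [3, 5, 7]].
Insert 6: 6 bumps 8 from row 1; 8 appends to row 2. P = [[1, 2, 4, 6], [3, 5, 7, 8]].

So P = [[1, 2, 4, 6], [3, 5, 7, 8]].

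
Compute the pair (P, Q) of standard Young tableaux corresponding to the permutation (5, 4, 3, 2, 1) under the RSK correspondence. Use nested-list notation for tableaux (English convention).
P = [[1], [2], [3], [4], [5]], Q = [[1], [2], [3], [4], [5]]

Insert each entry of the permutation into P by Schensted row insertion, recording in Q the position of each new cell.

Insert 5: appended to row 1. P = [[5]].
Insert 4: 4 bumps 5 from row 1; 5 starts row 2. P = [[4], [5]].
Insert 3: 3 bumps 4 from row 1; 4 bumps 5 from row 2; 5 starts row 3. P = [[3], [4], [5]].
Insert 2: 2 bumps 3 from row 1; 3 bumps 4 from row 2; 4 bumps 5 from row 3; 5 starts row 4. P = [[2], [3], [4], [5]].
Insert 1: 1 bumps 2 from row 1; 2 bumps 3 from row 2; 3 bumps 4 from row 3; 4 bumps 5 from row 4; 5 starts row 5. P = [[1], [2], [3], [4], [5]].

So P = [[1], [2], [3], [4], [5]], Q = [[1], [2], [3], [4], [5]].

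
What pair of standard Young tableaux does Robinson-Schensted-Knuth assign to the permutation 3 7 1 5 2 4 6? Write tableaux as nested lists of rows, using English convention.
P = [[1, 2, 4, 6], [3, 5], [7]], Q = [[1, 2, 6, 7], [3, 4], [5]]

Insert each entry of the permutation into P by Schensted row insertion, recording in Q the position of each new cell.

After inserting 3: P = [[3]].
After inserting 7: P = [[3, 7]].
After inserting 1: P = [[1, 7], [3]].
After inserting 5: P = [[1, 5], [3, 7]].
After inserting 2: P = [[1, 2], [3, 5], [7]].
After inserting 4: P = [[1, 2, 4], [3, 5], [7]].
After inserting 6: P = [[1, 2, 4, 6], [3, 5], [7]].

So P = [[1, 2, 4, 6], [3, 5], [7]], Q = [[1, 2, 6, 7], [3, 4], [5]].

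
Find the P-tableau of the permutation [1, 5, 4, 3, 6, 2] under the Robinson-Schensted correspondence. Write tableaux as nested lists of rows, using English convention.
P = [[1, 2, 6], [3], [4], [5]]

Insert 1: appended to row 1. P = [[1]].
Insert 5: appended to row 1. P = [[1, 5]].
Insert 4: 4 bumps 5 from row 1; 5 starts row 2. P = [[1, 4], [5]].
Insert 3: 3 bumps 4 from row 1; 4 bumps 5 from row 2; 5 starts row 3. P = [[1, 3], [4], [5]].
Insert 6: appended to row 1. P = [[1, 3, 6], [4], [5]].
Insert 2: 2 bumps 3 from row 1; 3 bumps 4 from row 2; 4 bumps 5 from row 3; 5 starts row 4. P = [[1, 2, 6], [3], [4], [5]].

So P = [[1, 2, 6], [3], [4], [5]].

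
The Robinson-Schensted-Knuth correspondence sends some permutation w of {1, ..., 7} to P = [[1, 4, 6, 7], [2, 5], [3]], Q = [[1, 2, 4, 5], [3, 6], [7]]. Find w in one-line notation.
Reverse the RSK construction: for i from n down to 1, find the cell of Q containing i, remove the entry at that cell from P, and reverse-bump it up through P; the value ejected from row 1 is w(i).

Step i=7: Q has 7 at row 3, column 1; remove 3 from row 3 of P and reverse-bump: 3 enters row 2 and ejects 2; 2 enters row 1 and ejects 1. So w(7) = 1. P is now [[2, 4, 6, 7], [3, 5]].
Step i=6: Q has 6 at row 2, column 2; remove 5 from row 2 of P and reverse-bump: 5 enters row 1 and ejects 4. So w(6) = 4. P is now [[2, 5, 6, 7], [3]].
Step i=5: Q has 5 at row 1, column 4; remove that cell from P, ejecting 7. So w(5) = 7. P is now [[2, 5, 6], [3]].
Step i=4: Q has 4 at row 1, column 3; remove that cell from P, ejecting 6. So w(4) = 6. P is now [[2, 5], [3]].
Step i=3: Q has 3 at row 2, column 1; remove 3 from row 2 of P and reverse-bump: 3 enters row 1 and ejects 2. So w(3) = 2. P is now [[3, 5]].
Step i=2: Q has 2 at row 1, column 2; remove that cell from P, ejecting 5. So w(2) = 5. P is now [[3]].
Step i=1: Q has 1 at row 1, column 1; remove that cell from P, ejecting 3. So w(1) = 3. P is now [].

So w = 3 5 2 6 7 4 1.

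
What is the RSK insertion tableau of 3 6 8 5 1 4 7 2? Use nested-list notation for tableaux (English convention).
After inserting 3: P = [[3]].
After inserting 6: P = [[3, 6]].
After inserting 8: P = [[3, 6, 8]].
After inserting 5: P = [[3, 5, 8], [6]].
After inserting 1: P = [[1, 5, 8], [3], [6]].
After inserting 4: P = [[1, 4, 8], [3, 5], [6]].
After inserting 7: P = [[1, 4, 7], [3, 5, 8], [6]].
After inserting 2: P = [[1, 2, 7], [3, 4, 8], [5], [6]].

So P = [[1, 2, 7], [3, 4, 8], [5], [6]].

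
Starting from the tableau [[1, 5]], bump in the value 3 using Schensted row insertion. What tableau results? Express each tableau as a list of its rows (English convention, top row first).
[[1, 3], [5]]

In row 1, 3 replaces 5 (the leftmost entry greater than 3); 5 is bumped to row 2. 5 starts a new row 2. The new tableau is [[1, 3], [5]].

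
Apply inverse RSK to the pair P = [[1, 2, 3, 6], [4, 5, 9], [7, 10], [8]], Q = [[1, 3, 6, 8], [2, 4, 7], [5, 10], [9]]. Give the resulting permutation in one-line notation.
4 1 8 7 2 10 5 9 3 6

Reverse the RSK construction: for i from n down to 1, find the cell of Q containing i, remove the entry at that cell from P, and reverse-bump it up through P; the value ejected from row 1 is w(i).

Step i=10: Q has 10 at row 3, column 2; remove 10 from row 3 of P and reverse-bump: 10 enters row 2 and ejects 9; 9 enters row 1 and ejects 6. So w(10) = 6. P is now [[1, 2, 3, 9], [4, 5, 10], [7], [8]].
Step i=9: Q has 9 at row 4, column 1; remove 8 from row 4 of P and reverse-bump: 8 enters row 3 and ejects 7; 7 enters row 2 and ejects 5; 5 enters row 1 and ejects 3. So w(9) = 3. P is now [[1, 2, 5, 9], [4, 7, 10], [8]].
Step i=8: Q has 8 at row 1, column 4; remove that cell from P, ejecting 9. So w(8) = 9. P is now [[1, 2, 5], [4, 7, 10], [8]].
Step i=7: Q has 7 at row 2, column 3; remove 10 from row 2 of P and reverse-bump: 10 enters row 1 and ejects 5. So w(7) = 5. P is now [[1, 2, 10], [4, 7], [8]].
Step i=6: Q has 6 at row 1, column 3; remove that cell from P, ejecting 10. So w(6) = 10. P is now [[1, 2], [4, 7], [8]].
Step i=5: Q has 5 at row 3, column 1; remove 8 from row 3 of P and reverse-bump: 8 enters row 2 and ejects 7; 7 enters row 1 and ejects 2. So w(5) = 2. P is now [[1, 7], [4, 8]].
Step i=4: Q has 4 at row 2, column 2; remove 8 from row 2 of P and reverse-bump: 8 enters row 1 and ejects 7. So w(4) = 7. P is now [[1, 8], [4]].
Step i=3: Q has 3 at row 1, column 2; remove that cell from P, ejecting 8. So w(3) = 8. P is now [[1], [4]].
Step i=2: Q has 2 at row 2, column 1; remove 4 from row 2 of P and reverse-bump: 4 enters row 1 and ejects 1. So w(2) = 1. P is now [[4]].
Step i=1: Q has 1 at row 1, column 1; remove that cell from P, ejecting 4. So w(1) = 4. P is now [].

So w = 4 1 8 7 2 10 5 9 3 6.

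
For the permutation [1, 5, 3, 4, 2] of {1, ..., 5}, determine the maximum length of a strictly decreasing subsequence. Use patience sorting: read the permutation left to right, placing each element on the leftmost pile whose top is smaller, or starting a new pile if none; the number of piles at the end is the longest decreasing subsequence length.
1: new pile. tops = [1]
5: onto pile 1 (replacing 1). tops = [5]
3: new pile. tops = [5, 3]
4: onto pile 2 (replacing 3). tops = [5, 4]
2: new pile. tops = [5, 4, 2]

3 piles, so the longest decreasing subsequence has length 3.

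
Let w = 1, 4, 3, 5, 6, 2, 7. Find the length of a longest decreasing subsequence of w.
3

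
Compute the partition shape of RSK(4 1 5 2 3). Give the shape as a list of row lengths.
Row-insert each entry into an empty tableau.

After inserting 4: P = [[4]].
After inserting 1: P = [[1], [4]].
After inserting 5: P = [[1, 5], [4]].
After inserting 2: P = [[1, 2], [4, 5]].
After inserting 3: P = [[1, 2, 3], [4, 5]].

The final insertion tableau P = [[1, 2, 3], [4, 5]] has shape [3, 2].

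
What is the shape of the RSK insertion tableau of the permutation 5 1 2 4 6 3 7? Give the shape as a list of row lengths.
[5, 1, 1]

Row-insert each entry into an empty tableau.

After inserting 5: P = [[5]].
After inserting 1: P = [[1], [5]].
After inserting 2: P = [[1, 2], [5]].
After inserting 4: P = [[1, 2, 4], [5]].
After inserting 6: P = [[1, 2, 4, 6], [5]].
After inserting 3: P = [[1, 2, 3, 6], [4], [5]].
After inserting 7: P = [[1, 2, 3, 6, 7], [4], [5]].

The final insertion tableau P = [[1, 2, 3, 6, 7], [4], [5]] has shape [5, 1, 1].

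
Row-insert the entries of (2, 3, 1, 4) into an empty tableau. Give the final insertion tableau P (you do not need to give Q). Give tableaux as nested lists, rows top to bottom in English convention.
P = [[1, 3, 4], [2]]

Insert 2: appended to row 1. P = [[2]].
Insert 3: appended to row 1. P = [[2, 3]].
Insert 1: 1 bumps 2 from row 1; 2 starts row 2. P = [[1, 3], [2]].
Insert 4: appended to row 1. P = [[1, 3, 4], [2]].

So P = [[1, 3, 4], [2]].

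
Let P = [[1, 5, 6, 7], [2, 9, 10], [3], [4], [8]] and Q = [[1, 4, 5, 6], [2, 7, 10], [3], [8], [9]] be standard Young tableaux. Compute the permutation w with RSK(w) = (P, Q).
8 4 3 5 9 10 6 2 1 7

Reverse RSK: for i = n, n-1, ..., 1, locate i in Q, remove the corresponding corner cell from P, and reverse-bump its entry up through P; the value ejected from row 1 is w(i).

So w = 8 4 3 5 9 10 6 2 1 7.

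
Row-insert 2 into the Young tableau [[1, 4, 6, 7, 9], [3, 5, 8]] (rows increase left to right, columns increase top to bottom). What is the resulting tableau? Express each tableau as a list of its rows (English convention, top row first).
In row 1, 2 replaces 4 (the leftmost entry greater than 2); 4 is bumped to row 2. In row 2, 4 replaces 5 (the leftmost entry greater than 4); 5 is bumped to row 3. 5 starts a new row 3. The new tableau is [[1, 2, 6, 7, 9], [3, 4, 8], [5]].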